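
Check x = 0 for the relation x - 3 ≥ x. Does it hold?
x = 0: LHS = 0 - 3 = -3; -3 ≥ 0 — FAILS

The relation fails at x = 0, so x = 0 is a counterexample.

Answer: No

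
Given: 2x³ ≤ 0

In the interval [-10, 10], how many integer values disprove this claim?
Counterexamples in [-10, 10]: {1, 2, 3, 4, 5, 6, 7, 8, 9, 10}.

Counting them gives 10 values.

Answer: 10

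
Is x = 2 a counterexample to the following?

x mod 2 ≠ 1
Substitute x = 2 into the relation:
x = 2: LHS = 2 mod 2 = 0; 0 ≠ 1 — holds

The claim holds here, so x = 2 is not a counterexample. (A counterexample exists elsewhere, e.g. x = 1.)

Answer: No, x = 2 is not a counterexample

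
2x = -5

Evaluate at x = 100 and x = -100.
x = 100: LHS = 2·100 = 200; 200 = -5 — FAILS
x = -100: LHS = 2·(-100) = -200; -200 = -5 — FAILS

Answer: No, fails for both x = 100 and x = -100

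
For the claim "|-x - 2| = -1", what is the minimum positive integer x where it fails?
Testing positive integers:
x = 1: LHS = |-1 - 2| = |-3| = 3; 3 = -1 — FAILS  ← smallest positive counterexample

Answer: x = 1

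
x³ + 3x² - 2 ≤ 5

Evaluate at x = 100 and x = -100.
x = 100: LHS = 100³ + 3·100² - 2 = 1029998; 1029998 ≤ 5 — FAILS
x = -100: LHS = (-100)³ + 3·(-100)² - 2 = -970002; -970002 ≤ 5 — holds

Answer: Partially: fails for x = 100, holds for x = -100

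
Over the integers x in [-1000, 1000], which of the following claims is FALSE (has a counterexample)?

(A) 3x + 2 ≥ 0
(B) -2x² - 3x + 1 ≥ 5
(A) x = -1: LHS = 3·(-1) + 2 = -1; -1 ≥ 0 — FAILS
(B) x = 0: LHS = -2·0² - 3·0 + 1 = 1; 1 ≥ 5 — FAILS

Answer: Both A and B are false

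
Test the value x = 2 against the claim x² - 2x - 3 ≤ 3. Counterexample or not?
Substitute x = 2 into the relation:
x = 2: LHS = 2² - 2·2 - 3 = -3; -3 ≤ 3 — holds

The claim holds here, so x = 2 is not a counterexample. (A counterexample exists elsewhere, e.g. x = -2.)

Answer: No, x = 2 is not a counterexample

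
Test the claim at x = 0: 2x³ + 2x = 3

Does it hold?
x = 0: LHS = 2·0³ + 2·0 = 0; 0 = 3 — FAILS

The relation fails at x = 0, so x = 0 is a counterexample.

Answer: No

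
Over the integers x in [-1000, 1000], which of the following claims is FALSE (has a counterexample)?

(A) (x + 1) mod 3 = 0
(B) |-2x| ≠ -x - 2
(A) x = 0: LHS = (0 + 1) mod 3 = 1 mod 3 = 1; 1 = 0 — FAILS

(B) Over all integers in [-1000, 1000], LHS − RHS is always positive; it is smallest at x = 0, where it equals 2:
x = 0: LHS = |-2·0| = |0| = 0, RHS = -0 - 2 = -2; 0 ≠ -2 — holds
At the ends of the range:
x = -1000: LHS = |-2·(-1000)| = |2000| = 2000, RHS = -(-1000) - 2 = 998; 2000 ≠ 998 — holds
x = 1000: LHS = |-2·1000| = |-2000| = 2000, RHS = -1000 - 2 = -1002; 2000 ≠ -1002 — holds
Hence LHS − RHS is never 0, i.e. the two sides are never equal, so the relation holds for every integer in [-1000, 1000].

Only (A) has a counterexample.

Answer: A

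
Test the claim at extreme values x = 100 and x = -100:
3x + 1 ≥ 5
x = 100: LHS = 3·100 + 1 = 301; 301 ≥ 5 — holds
x = -100: LHS = 3·(-100) + 1 = -299; -299 ≥ 5 — FAILS

Answer: Partially: holds for x = 100, fails for x = -100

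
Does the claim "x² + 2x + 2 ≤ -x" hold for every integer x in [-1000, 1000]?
The claim fails at x = 0:
x = 0: LHS = 0² + 2·0 + 2 = 2, RHS = -0 = 0; 2 ≤ 0 — FAILS

Because a single integer refutes it, the statement is false.

Answer: False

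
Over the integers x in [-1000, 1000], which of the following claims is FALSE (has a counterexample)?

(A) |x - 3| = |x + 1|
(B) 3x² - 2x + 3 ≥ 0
(A) x = 0: LHS = |0 - 3| = |-3| = 3, RHS = |0 + 1| = |1| = 1; 3 = 1 — FAILS

(B) Over all integers in [-1000, 1000], LHS − RHS is smallest at x = 0, where it equals 3:
x = 0: LHS = 3·0² - 2·0 + 3 = 3; 3 ≥ 0 — holds
At the ends of the range:
x = -1000: LHS = 3·(-1000)² - 2·(-1000) + 3 = 3002003; 3002003 ≥ 0 — holds
x = 1000: LHS = 3·1000² - 2·1000 + 3 = 2998003; 2998003 ≥ 0 — holds
Hence LHS − RHS is never negative, i.e. LHS ≥ RHS throughout, so the relation holds for every integer in [-1000, 1000].

Only (A) has a counterexample.

Answer: A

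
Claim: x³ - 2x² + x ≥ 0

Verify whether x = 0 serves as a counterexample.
Substitute x = 0 into the relation:
x = 0: LHS = 0³ - 2·0² + 0 = 0; 0 ≥ 0 — holds

The claim holds here, so x = 0 is not a counterexample. (A counterexample exists elsewhere, e.g. x = -1.)

Answer: No, x = 0 is not a counterexample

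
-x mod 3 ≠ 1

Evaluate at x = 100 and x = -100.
x = 100: LHS = (-100) mod 3 = 2; 2 ≠ 1 — holds
x = -100: LHS = (-(-100)) mod 3 = 100 mod 3 = 1; 1 ≠ 1 — FAILS

Answer: Partially: holds for x = 100, fails for x = -100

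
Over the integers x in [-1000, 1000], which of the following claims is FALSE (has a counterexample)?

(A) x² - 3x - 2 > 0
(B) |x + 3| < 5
(A) x = 0: LHS = 0² - 3·0 - 2 = -2; -2 > 0 — FAILS
(B) x = 2: LHS = |2 + 3| = |5| = 5; 5 < 5 — FAILS

Answer: Both A and B are false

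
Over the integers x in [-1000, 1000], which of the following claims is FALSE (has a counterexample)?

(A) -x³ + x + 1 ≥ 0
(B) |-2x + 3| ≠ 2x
(A) x = 2: LHS = -2³ + 2 + 1 = -5; -5 ≥ 0 — FAILS

(B) Track d = LHS − RHS over the integers in [-1000, 1000]. Equality would need d = 0, but d changes sign only between consecutive integers, jumping over 0:
x = 0: LHS = |-2·0 + 3| = |3| = 3, RHS = 2·0 = 0; 3 ≠ 0 — holds  (d = 3)
x = 1: LHS = |-2·1 + 3| = |1| = 1, RHS = 2·1 = 2; 1 ≠ 2 — holds  (d = -1)
Away from these crossings d keeps a constant sign, and checking every integer in [-1000, 1000] confirms d ≠ 0 throughout. Hence the two sides are never equal, so the relation holds for every integer in [-1000, 1000].

Only (A) has a counterexample.

Answer: A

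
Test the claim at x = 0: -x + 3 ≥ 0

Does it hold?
x = 0: LHS = -0 + 3 = 3; 3 ≥ 0 — holds

The relation is satisfied at x = 0.

Answer: Yes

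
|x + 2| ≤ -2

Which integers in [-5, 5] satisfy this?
An absolute value is never negative, so the left side is ≥ 0 for every x, while the right side is -2. Tightest case in [-5, 5] is x = -2:
x = -2: LHS = |(-2) + 2| = |0| = 0; 0 ≤ -2 — FAILS
Hence LHS − RHS is never zero or negative, i.e. LHS > RHS throughout, so the claimed relation (≤) fails for every integer in [-5, 5].

Answer: None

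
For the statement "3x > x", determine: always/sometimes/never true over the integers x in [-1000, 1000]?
Holds at x = 1: LHS = 3·1 = 3; 3 > 1 — holds
Fails at x = 0: LHS = 3·0 = 0; 0 > 0 — FAILS
It is satisfied by some integers in the range but not all.

Answer: Sometimes true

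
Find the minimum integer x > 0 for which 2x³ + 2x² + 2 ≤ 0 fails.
Testing positive integers:
x = 1: LHS = 2·1³ + 2·1² + 2 = 6; 6 ≤ 0 — FAILS  ← smallest positive counterexample

Answer: x = 1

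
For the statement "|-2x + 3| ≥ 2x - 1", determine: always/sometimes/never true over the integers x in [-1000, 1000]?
Holds at x = 0: LHS = |-2·0 + 3| = |3| = 3, RHS = 2·0 - 1 = -1; 3 ≥ -1 — holds
Fails at x = 2: LHS = |-2·2 + 3| = |-1| = 1, RHS = 2·2 - 1 = 3; 1 ≥ 3 — FAILS
It is satisfied by some integers in the range but not all.

Answer: Sometimes true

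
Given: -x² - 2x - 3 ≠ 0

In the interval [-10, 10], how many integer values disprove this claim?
Over all integers in [-10, 10], LHS − RHS is always negative; it is closest to 0 at x = -1, where it equals -2:
x = -1: LHS = -(-1)² - 2·(-1) - 3 = -2; -2 ≠ 0 — holds
At the ends of the range:
x = -10: LHS = -(-10)² - 2·(-10) - 3 = -83; -83 ≠ 0 — holds
x = 10: LHS = -10² - 2·10 - 3 = -123; -123 ≠ 0 — holds
Hence LHS − RHS is never 0, i.e. the two sides are never equal, so the relation holds for every integer in [-10, 10].

No counterexample appears in that range.

Answer: 0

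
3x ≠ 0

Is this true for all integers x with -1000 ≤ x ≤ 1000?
The claim fails at x = 0:
x = 0: LHS = 3·0 = 0; 0 ≠ 0 — FAILS

Because a single integer refutes it, the statement is false.

Answer: False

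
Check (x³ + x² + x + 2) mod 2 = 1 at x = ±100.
x = 100: LHS = (100³ + 100² + 100 + 2) mod 2 = 1010102 mod 2 = 0; 0 = 1 — FAILS
x = -100: LHS = ((-100)³ + (-100)² + (-100) + 2) mod 2 = (-990098) mod 2 = 0; 0 = 1 — FAILS

Answer: No, fails for both x = 100 and x = -100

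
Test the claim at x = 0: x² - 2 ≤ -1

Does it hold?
x = 0: LHS = 0² - 2 = -2; -2 ≤ -1 — holds

The relation is satisfied at x = 0.

Answer: Yes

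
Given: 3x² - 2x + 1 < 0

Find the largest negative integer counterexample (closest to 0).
Testing negative integers from -1 downward:
x = -1: LHS = 3·(-1)² - 2·(-1) + 1 = 6; 6 < 0 — FAILS  ← closest negative counterexample to 0

Answer: x = -1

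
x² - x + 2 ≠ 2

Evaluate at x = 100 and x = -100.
x = 100: LHS = 100² - 100 + 2 = 9902; 9902 ≠ 2 — holds
x = -100: LHS = (-100)² - (-100) + 2 = 10102; 10102 ≠ 2 — holds

Answer: Yes, holds for both x = 100 and x = -100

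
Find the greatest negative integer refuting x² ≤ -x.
Testing negative integers from -1 downward:
x = -1: LHS = (-1)² = 1, RHS = -(-1) = 1; 1 ≤ 1 — holds
x = -2: LHS = (-2)² = 4, RHS = -(-2) = 2; 4 ≤ 2 — FAILS  ← closest negative counterexample to 0

Answer: x = -2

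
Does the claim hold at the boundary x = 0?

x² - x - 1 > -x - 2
x = 0: LHS = 0² - 0 - 1 = -1, RHS = -0 - 2 = -2; -1 > -2 — holds

The relation is satisfied at x = 0.

Answer: Yes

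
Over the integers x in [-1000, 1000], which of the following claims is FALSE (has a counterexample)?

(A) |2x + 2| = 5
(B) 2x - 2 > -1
(A) x = 0: LHS = |2·0 + 2| = |2| = 2; 2 = 5 — FAILS
(B) x = 0: LHS = 2·0 - 2 = -2; -2 > -1 — FAILS

Answer: Both A and B are false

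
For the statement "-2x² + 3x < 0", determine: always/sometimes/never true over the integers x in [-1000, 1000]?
Holds at x = -1: LHS = -2·(-1)² + 3·(-1) = -5; -5 < 0 — holds
Fails at x = 0: LHS = -2·0² + 3·0 = 0; 0 < 0 — FAILS
It is satisfied by some integers in the range but not all.

Answer: Sometimes true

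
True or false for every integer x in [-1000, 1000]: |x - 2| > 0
The claim fails at x = 2:
x = 2: LHS = |2 - 2| = |0| = 0; 0 > 0 — FAILS

Because a single integer refutes it, the statement is false.

Answer: False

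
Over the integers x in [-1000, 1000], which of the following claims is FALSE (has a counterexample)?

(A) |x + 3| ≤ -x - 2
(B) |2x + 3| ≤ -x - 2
(A) x = 0: LHS = |0 + 3| = |3| = 3, RHS = -0 - 2 = -2; 3 ≤ -2 — FAILS
(B) x = 0: LHS = |2·0 + 3| = |3| = 3, RHS = -0 - 2 = -2; 3 ≤ -2 — FAILS

Answer: Both A and B are false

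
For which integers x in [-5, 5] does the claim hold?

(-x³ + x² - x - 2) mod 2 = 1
Holds for: {-5, -3, -1, 1, 3, 5}
Fails for: {-4, -2, 0, 2, 4}

Answer: {-5, -3, -1, 1, 3, 5}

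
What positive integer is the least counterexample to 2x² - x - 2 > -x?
Testing positive integers:
x = 1: LHS = 2·1² - 1 - 2 = -1; -1 > -1 — FAILS  ← smallest positive counterexample

Answer: x = 1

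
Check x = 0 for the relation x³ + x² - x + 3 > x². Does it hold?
x = 0: LHS = 0³ + 0² - 0 + 3 = 3, RHS = 0² = 0; 3 > 0 — holds

The relation is satisfied at x = 0.

Answer: Yes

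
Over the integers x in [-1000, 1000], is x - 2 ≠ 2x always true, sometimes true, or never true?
Holds at x = 0: LHS = 0 - 2 = -2, RHS = 2·0 = 0; -2 ≠ 0 — holds
Fails at x = -2: LHS = (-2) - 2 = -4, RHS = 2·(-2) = -4; -4 ≠ -4 — FAILS
It is satisfied by some integers in the range but not all.

Answer: Sometimes true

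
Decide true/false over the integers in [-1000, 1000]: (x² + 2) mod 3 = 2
The claim fails at x = 1:
x = 1: LHS = (1² + 2) mod 3 = 3 mod 3 = 0; 0 = 2 — FAILS

Because a single integer refutes it, the statement is false.

Answer: False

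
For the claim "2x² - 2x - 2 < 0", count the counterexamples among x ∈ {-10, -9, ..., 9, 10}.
Counterexamples in [-10, 10]: {-10, -9, -8, -7, -6, -5, -4, -3, -2, -1, 2, 3, 4, 5, 6, 7, 8, 9, 10}.

Counting them gives 19 values.

Answer: 19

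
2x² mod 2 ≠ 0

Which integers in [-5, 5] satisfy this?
For a polynomial with integer coefficients, its value mod 2 depends only on x mod 2, so it suffices to check one representative of each residue class, x = 0, 1:
x = 0: LHS = (2·0²) mod 2 = 0 mod 2 = 0; 0 ≠ 0 — FAILS
x = 1: LHS = (2·1²) mod 2 = 2 mod 2 = 0; 0 ≠ 0 — FAILS
The relation fails in every residue class, so the claimed relation (≠) fails for every integer in [-5, 5].

Answer: None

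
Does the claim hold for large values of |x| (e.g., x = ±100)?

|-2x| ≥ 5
x = 100: LHS = |-2·100| = |-200| = 200; 200 ≥ 5 — holds
x = -100: LHS = |-2·(-100)| = |200| = 200; 200 ≥ 5 — holds

Answer: Yes, holds for both x = 100 and x = -100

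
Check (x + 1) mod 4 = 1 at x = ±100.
x = 100: LHS = (100 + 1) mod 4 = 101 mod 4 = 1; 1 = 1 — holds
x = -100: LHS = ((-100) + 1) mod 4 = (-99) mod 4 = 1; 1 = 1 — holds

Answer: Yes, holds for both x = 100 and x = -100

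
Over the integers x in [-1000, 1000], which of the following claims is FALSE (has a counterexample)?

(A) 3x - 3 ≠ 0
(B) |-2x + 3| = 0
(A) x = 1: LHS = 3·1 - 3 = 0; 0 ≠ 0 — FAILS
(B) x = 0: LHS = |-2·0 + 3| = |3| = 3; 3 = 0 — FAILS

Answer: Both A and B are false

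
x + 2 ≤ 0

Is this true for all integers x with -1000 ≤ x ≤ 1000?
The claim fails at x = 0:
x = 0: LHS = 0 + 2 = 2; 2 ≤ 0 — FAILS

Because a single integer refutes it, the statement is false.

Answer: False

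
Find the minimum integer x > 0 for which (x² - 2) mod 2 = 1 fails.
Testing positive integers:
x = 1: LHS = (1² - 2) mod 2 = (-1) mod 2 = 1; 1 = 1 — holds
x = 2: LHS = (2² - 2) mod 2 = 2 mod 2 = 0; 0 = 1 — FAILS  ← smallest positive counterexample

Answer: x = 2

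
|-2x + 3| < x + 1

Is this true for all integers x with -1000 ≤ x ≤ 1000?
The claim fails at x = 0:
x = 0: LHS = |-2·0 + 3| = |3| = 3, RHS = 0 + 1 = 1; 3 < 1 — FAILS

Because a single integer refutes it, the statement is false.

Answer: False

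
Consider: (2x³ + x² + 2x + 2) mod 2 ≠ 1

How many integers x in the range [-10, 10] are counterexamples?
Counterexamples in [-10, 10]: {-9, -7, -5, -3, -1, 1, 3, 5, 7, 9}.

Counting them gives 10 values.

Answer: 10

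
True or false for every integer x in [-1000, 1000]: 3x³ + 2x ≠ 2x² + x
The claim fails at x = 0:
x = 0: LHS = 3·0³ + 2·0 = 0, RHS = 2·0² + 0 = 0; 0 ≠ 0 — FAILS

Because a single integer refutes it, the statement is false.

Answer: False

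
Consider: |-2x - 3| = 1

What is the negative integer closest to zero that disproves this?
Testing negative integers from -1 downward:
x = -1: LHS = |-2·(-1) - 3| = |-1| = 1; 1 = 1 — holds
x = -2: LHS = |-2·(-2) - 3| = |1| = 1; 1 = 1 — holds
x = -3: LHS = |-2·(-3) - 3| = |3| = 3; 3 = 1 — FAILS  ← closest negative counterexample to 0

Answer: x = -3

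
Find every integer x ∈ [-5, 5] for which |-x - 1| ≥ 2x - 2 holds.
Holds for: {-5, -4, -3, -2, -1, 0, 1, 2, 3}
Fails for: {4, 5}

Answer: {-5, -4, -3, -2, -1, 0, 1, 2, 3}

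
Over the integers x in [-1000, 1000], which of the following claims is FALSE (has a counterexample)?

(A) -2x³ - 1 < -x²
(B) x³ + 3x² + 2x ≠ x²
(A) x = -1: LHS = -2·(-1)³ - 1 = 1, RHS = -(-1)² = -1; 1 < -1 — FAILS
(B) x = 0: LHS = 0³ + 3·0² + 2·0 = 0, RHS = 0² = 0; 0 ≠ 0 — FAILS

Answer: Both A and B are false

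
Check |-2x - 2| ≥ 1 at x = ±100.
x = 100: LHS = |-2·100 - 2| = |-202| = 202; 202 ≥ 1 — holds
x = -100: LHS = |-2·(-100) - 2| = |198| = 198; 198 ≥ 1 — holds

Answer: Yes, holds for both x = 100 and x = -100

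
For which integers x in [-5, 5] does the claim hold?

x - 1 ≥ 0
Holds for: {1, 2, 3, 4, 5}
Fails for: {-5, -4, -3, -2, -1, 0}

Answer: {1, 2, 3, 4, 5}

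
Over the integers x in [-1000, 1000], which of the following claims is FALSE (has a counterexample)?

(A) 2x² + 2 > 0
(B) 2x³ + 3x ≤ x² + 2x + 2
(A) Over all integers in [-1000, 1000], LHS − RHS is smallest at x = 0, where it equals 2:
x = 0: LHS = 2·0² + 2 = 2; 2 > 0 — holds
At the ends of the range:
x = -1000: LHS = 2·(-1000)² + 2 = 2000002; 2000002 > 0 — holds
x = 1000: LHS = 2·1000² + 2 = 2000002; 2000002 > 0 — holds
Hence LHS − RHS is never zero or negative, i.e. LHS > RHS throughout, so the relation holds for every integer in [-1000, 1000].

(B) x = 2: LHS = 2·2³ + 3·2 = 22, RHS = 2² + 2·2 + 2 = 10; 22 ≤ 10 — FAILS

Only (B) has a counterexample.

Answer: B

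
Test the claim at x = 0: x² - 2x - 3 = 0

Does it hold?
x = 0: LHS = 0² - 2·0 - 3 = -3; -3 = 0 — FAILS

The relation fails at x = 0, so x = 0 is a counterexample.

Answer: No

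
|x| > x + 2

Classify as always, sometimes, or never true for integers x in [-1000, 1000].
Holds at x = -2: LHS = |-2| = 2, RHS = (-2) + 2 = 0; 2 > 0 — holds
Fails at x = 0: LHS = |0| = 0, RHS = 0 + 2 = 2; 0 > 2 — FAILS
It is satisfied by some integers in the range but not all.

Answer: Sometimes true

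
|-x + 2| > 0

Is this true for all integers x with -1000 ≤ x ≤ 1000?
The claim fails at x = 2:
x = 2: LHS = |-2 + 2| = |0| = 0; 0 > 0 — FAILS

Because a single integer refutes it, the statement is false.

Answer: False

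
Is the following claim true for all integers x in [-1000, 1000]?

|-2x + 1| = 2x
The claim fails at x = 0:
x = 0: LHS = |-2·0 + 1| = |1| = 1, RHS = 2·0 = 0; 1 = 0 — FAILS

Because a single integer refutes it, the statement is false.

Answer: False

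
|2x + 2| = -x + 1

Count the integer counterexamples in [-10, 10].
Counterexamples in [-10, 10]: {-10, -9, -8, -7, -6, -5, -4, -2, -1, 0, 1, 2, 3, 4, 5, 6, 7, 8, 9, 10}.

Counting them gives 20 values.

Answer: 20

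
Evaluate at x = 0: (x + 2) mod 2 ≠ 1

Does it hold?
x = 0: LHS = (0 + 2) mod 2 = 2 mod 2 = 0; 0 ≠ 1 — holds

The relation is satisfied at x = 0.

Answer: Yes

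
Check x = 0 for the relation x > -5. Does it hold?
x = 0: 0 > -5 — holds

The relation is satisfied at x = 0.

Answer: Yes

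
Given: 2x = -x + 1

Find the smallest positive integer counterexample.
Testing positive integers:
x = 1: LHS = 2·1 = 2, RHS = -1 + 1 = 0; 2 = 0 — FAILS  ← smallest positive counterexample

Answer: x = 1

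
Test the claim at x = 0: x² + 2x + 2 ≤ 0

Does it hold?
x = 0: LHS = 0² + 2·0 + 2 = 2; 2 ≤ 0 — FAILS

The relation fails at x = 0, so x = 0 is a counterexample.

Answer: No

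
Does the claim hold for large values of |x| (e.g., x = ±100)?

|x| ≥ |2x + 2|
x = 100: LHS = |100| = 100, RHS = |2·100 + 2| = |202| = 202; 100 ≥ 202 — FAILS
x = -100: LHS = |-100| = 100, RHS = |2·(-100) + 2| = |-198| = 198; 100 ≥ 198 — FAILS

Answer: No, fails for both x = 100 and x = -100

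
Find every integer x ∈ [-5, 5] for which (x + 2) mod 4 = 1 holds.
Holds for: {-5, -1, 3}
Fails for: {-4, -3, -2, 0, 1, 2, 4, 5}

Answer: {-5, -1, 3}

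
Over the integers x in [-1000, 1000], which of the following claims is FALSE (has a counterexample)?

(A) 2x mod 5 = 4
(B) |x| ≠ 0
(A) x = 0: LHS = (2·0) mod 5 = 0 mod 5 = 0; 0 = 4 — FAILS
(B) x = 0: LHS = |0| = 0; 0 ≠ 0 — FAILS

Answer: Both A and B are false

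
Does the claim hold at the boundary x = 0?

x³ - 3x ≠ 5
x = 0: LHS = 0³ - 3·0 = 0; 0 ≠ 5 — holds

The relation is satisfied at x = 0.

Answer: Yes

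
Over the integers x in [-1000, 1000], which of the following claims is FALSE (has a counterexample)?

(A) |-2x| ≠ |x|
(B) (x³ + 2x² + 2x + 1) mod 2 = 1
(A) x = 0: LHS = |-2·0| = |0| = 0, RHS = |0| = 0; 0 ≠ 0 — FAILS
(B) x = 1: LHS = (1³ + 2·1² + 2·1 + 1) mod 2 = 6 mod 2 = 0; 0 = 1 — FAILS

Answer: Both A and B are false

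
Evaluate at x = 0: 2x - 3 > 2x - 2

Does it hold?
x = 0: LHS = 2·0 - 3 = -3, RHS = 2·0 - 2 = -2; -3 > -2 — FAILS

The relation fails at x = 0, so x = 0 is a counterexample.

Answer: No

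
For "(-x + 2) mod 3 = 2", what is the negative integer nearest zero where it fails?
Testing negative integers from -1 downward:
x = -1: LHS = (-(-1) + 2) mod 3 = 3 mod 3 = 0; 0 = 2 — FAILS  ← closest negative counterexample to 0

Answer: x = -1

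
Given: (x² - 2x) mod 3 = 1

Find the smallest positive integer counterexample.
Testing positive integers:
x = 1: LHS = (1² - 2·1) mod 3 = (-1) mod 3 = 2; 2 = 1 — FAILS  ← smallest positive counterexample

Answer: x = 1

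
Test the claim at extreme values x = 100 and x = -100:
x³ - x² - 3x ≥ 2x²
x = 100: LHS = 100³ - 100² - 3·100 = 989700, RHS = 2·100² = 20000; 989700 ≥ 20000 — holds
x = -100: LHS = (-100)³ - (-100)² - 3·(-100) = -1009700, RHS = 2·(-100)² = 20000; -1009700 ≥ 20000 — FAILS

Answer: Partially: holds for x = 100, fails for x = -100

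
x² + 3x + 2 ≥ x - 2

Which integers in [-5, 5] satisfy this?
Over all integers in [-5, 5], LHS − RHS is smallest at x = -1, where it equals 3:
x = -1: LHS = (-1)² + 3·(-1) + 2 = 0, RHS = (-1) - 2 = -3; 0 ≥ -3 — holds
At the ends of the range:
x = -5: LHS = (-5)² + 3·(-5) + 2 = 12, RHS = (-5) - 2 = -7; 12 ≥ -7 — holds
x = 5: LHS = 5² + 3·5 + 2 = 42, RHS = 5 - 2 = 3; 42 ≥ 3 — holds
Hence LHS − RHS is never negative, i.e. LHS ≥ RHS throughout, so the relation holds for every integer in [-5, 5].

Answer: All integers in [-5, 5]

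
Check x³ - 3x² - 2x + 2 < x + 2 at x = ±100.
x = 100: LHS = 100³ - 3·100² - 2·100 + 2 = 969802, RHS = 100 + 2 = 102; 969802 < 102 — FAILS
x = -100: LHS = (-100)³ - 3·(-100)² - 2·(-100) + 2 = -1029798, RHS = (-100) + 2 = -98; -1029798 < -98 — holds

Answer: Partially: fails for x = 100, holds for x = -100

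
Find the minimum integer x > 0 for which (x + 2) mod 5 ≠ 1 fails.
Testing positive integers:
x = 1: LHS = (1 + 2) mod 5 = 3 mod 5 = 3; 3 ≠ 1 — holds
x = 2: LHS = (2 + 2) mod 5 = 4 mod 5 = 4; 4 ≠ 1 — holds
x = 3: LHS = (3 + 2) mod 5 = 5 mod 5 = 0; 0 ≠ 1 — holds
x = 4: LHS = (4 + 2) mod 5 = 6 mod 5 = 1; 1 ≠ 1 — FAILS  ← smallest positive counterexample

Answer: x = 4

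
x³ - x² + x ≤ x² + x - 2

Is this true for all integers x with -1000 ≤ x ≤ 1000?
The claim fails at x = 0:
x = 0: LHS = 0³ - 0² + 0 = 0, RHS = 0² + 0 - 2 = -2; 0 ≤ -2 — FAILS

Because a single integer refutes it, the statement is false.

Answer: False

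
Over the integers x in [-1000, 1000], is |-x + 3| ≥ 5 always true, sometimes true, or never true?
Holds at x = -2: LHS = |-(-2) + 3| = |5| = 5; 5 ≥ 5 — holds
Fails at x = 0: LHS = |-0 + 3| = |3| = 3; 3 ≥ 5 — FAILS
It is satisfied by some integers in the range but not all.

Answer: Sometimes true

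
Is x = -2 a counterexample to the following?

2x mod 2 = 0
Substitute x = -2 into the relation:
x = -2: LHS = (2·(-2)) mod 2 = (-4) mod 2 = 0; 0 = 0 — holds

The relation holds at x = -2, so it is not a counterexample.

Answer: No, x = -2 is not a counterexample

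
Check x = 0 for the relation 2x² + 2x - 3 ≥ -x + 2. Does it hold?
x = 0: LHS = 2·0² + 2·0 - 3 = -3, RHS = -0 + 2 = 2; -3 ≥ 2 — FAILS

The relation fails at x = 0, so x = 0 is a counterexample.

Answer: No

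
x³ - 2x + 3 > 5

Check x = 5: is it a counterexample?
Substitute x = 5 into the relation:
x = 5: LHS = 5³ - 2·5 + 3 = 118; 118 > 5 — holds

The claim holds here, so x = 5 is not a counterexample. (A counterexample exists elsewhere, e.g. x = 0.)

Answer: No, x = 5 is not a counterexample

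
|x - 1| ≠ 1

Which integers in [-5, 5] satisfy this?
Holds for: {-5, -4, -3, -2, -1, 1, 3, 4, 5}
Fails for: {0, 2}

Answer: {-5, -4, -3, -2, -1, 1, 3, 4, 5}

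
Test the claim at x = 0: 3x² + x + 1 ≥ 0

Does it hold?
x = 0: LHS = 3·0² + 0 + 1 = 1; 1 ≥ 0 — holds

The relation is satisfied at x = 0.

Answer: Yes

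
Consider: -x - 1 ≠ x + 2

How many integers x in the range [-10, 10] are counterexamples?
Track d = LHS − RHS over the integers in [-10, 10]. Equality would need d = 0, but d changes sign only between consecutive integers, jumping over 0:
x = -2: LHS = -(-2) - 1 = 1, RHS = (-2) + 2 = 0; 1 ≠ 0 — holds  (d = 1)
x = -1: LHS = -(-1) - 1 = 0, RHS = (-1) + 2 = 1; 0 ≠ 1 — holds  (d = -1)
Away from these crossings d keeps a constant sign, and checking every integer in [-10, 10] confirms d ≠ 0 throughout. Hence the two sides are never equal, so the relation holds for every integer in [-10, 10].

No counterexample appears in that range.

Answer: 0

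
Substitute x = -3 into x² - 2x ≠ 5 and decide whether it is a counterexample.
Substitute x = -3 into the relation:
x = -3: LHS = (-3)² - 2·(-3) = 15; 15 ≠ 5 — holds

The relation holds at x = -3, so it is not a counterexample.

Answer: No, x = -3 is not a counterexample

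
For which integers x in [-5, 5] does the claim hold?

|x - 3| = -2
An absolute value is never negative, so the left side is ≥ 0 for every x, while the right side is -2. Tightest case in [-5, 5] is x = 3:
x = 3: LHS = |3 - 3| = |0| = 0; 0 = -2 — FAILS
Hence LHS − RHS is never 0, i.e. the two sides are never equal, so the claimed relation (=) fails for every integer in [-5, 5].

Answer: None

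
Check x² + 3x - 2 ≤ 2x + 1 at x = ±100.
x = 100: LHS = 100² + 3·100 - 2 = 10298, RHS = 2·100 + 1 = 201; 10298 ≤ 201 — FAILS
x = -100: LHS = (-100)² + 3·(-100) - 2 = 9698, RHS = 2·(-100) + 1 = -199; 9698 ≤ -199 — FAILS

Answer: No, fails for both x = 100 and x = -100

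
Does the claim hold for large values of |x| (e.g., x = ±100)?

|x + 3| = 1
x = 100: LHS = |100 + 3| = |103| = 103; 103 = 1 — FAILS
x = -100: LHS = |(-100) + 3| = |-97| = 97; 97 = 1 — FAILS

Answer: No, fails for both x = 100 and x = -100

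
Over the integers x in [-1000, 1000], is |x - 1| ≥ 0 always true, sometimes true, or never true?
An absolute value is never negative, so the left side is ≥ 0 for every x, while the right side is 0. Tightest case in [-1000, 1000] is x = 1:
x = 1: LHS = |1 - 1| = |0| = 0; 0 ≥ 0 — holds
Hence LHS − RHS is never negative, i.e. LHS ≥ RHS throughout, so the relation holds for every integer in [-1000, 1000].

No counterexample exists.

Answer: Always true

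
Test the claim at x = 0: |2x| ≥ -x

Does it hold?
x = 0: LHS = |2·0| = |0| = 0, RHS = -0 = 0; 0 ≥ 0 — holds

The relation is satisfied at x = 0.

Answer: Yes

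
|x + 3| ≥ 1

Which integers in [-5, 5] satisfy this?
Holds for: {-5, -4, -2, -1, 0, 1, 2, 3, 4, 5}
Fails for: {-3}

Answer: {-5, -4, -2, -1, 0, 1, 2, 3, 4, 5}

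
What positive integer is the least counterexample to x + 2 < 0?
Testing positive integers:
x = 1: LHS = 1 + 2 = 3; 3 < 0 — FAILS  ← smallest positive counterexample

Answer: x = 1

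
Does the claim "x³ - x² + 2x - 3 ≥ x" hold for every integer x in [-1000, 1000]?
The claim fails at x = 0:
x = 0: LHS = 0³ - 0² + 2·0 - 3 = -3; -3 ≥ 0 — FAILS

Because a single integer refutes it, the statement is false.

Answer: False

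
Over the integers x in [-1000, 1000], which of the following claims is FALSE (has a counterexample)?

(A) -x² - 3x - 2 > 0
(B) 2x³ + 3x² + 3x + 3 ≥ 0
(A) x = 0: LHS = -0² - 3·0 - 2 = -2; -2 > 0 — FAILS
(B) x = -2: LHS = 2·(-2)³ + 3·(-2)² + 3·(-2) + 3 = -7; -7 ≥ 0 — FAILS

Answer: Both A and B are false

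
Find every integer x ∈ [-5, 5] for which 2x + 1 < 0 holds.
Holds for: {-5, -4, -3, -2, -1}
Fails for: {0, 1, 2, 3, 4, 5}

Answer: {-5, -4, -3, -2, -1}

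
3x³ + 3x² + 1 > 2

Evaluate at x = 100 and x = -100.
x = 100: LHS = 3·100³ + 3·100² + 1 = 3030001; 3030001 > 2 — holds
x = -100: LHS = 3·(-100)³ + 3·(-100)² + 1 = -2969999; -2969999 > 2 — FAILS

Answer: Partially: holds for x = 100, fails for x = -100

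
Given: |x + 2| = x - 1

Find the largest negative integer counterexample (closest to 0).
Testing negative integers from -1 downward:
x = -1: LHS = |(-1) + 2| = |1| = 1, RHS = (-1) - 1 = -2; 1 = -2 — FAILS  ← closest negative counterexample to 0

Answer: x = -1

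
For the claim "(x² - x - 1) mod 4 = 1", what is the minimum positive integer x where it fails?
Testing positive integers:
x = 1: LHS = (1² - 1 - 1) mod 4 = (-1) mod 4 = 3; 3 = 1 — FAILS  ← smallest positive counterexample

Answer: x = 1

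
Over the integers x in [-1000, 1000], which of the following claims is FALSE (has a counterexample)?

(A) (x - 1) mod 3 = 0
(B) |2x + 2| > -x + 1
(A) x = 0: LHS = (0 - 1) mod 3 = (-1) mod 3 = 2; 2 = 0 — FAILS
(B) x = -1: LHS = |2·(-1) + 2| = |0| = 0, RHS = -(-1) + 1 = 2; 0 > 2 — FAILS

Answer: Both A and B are false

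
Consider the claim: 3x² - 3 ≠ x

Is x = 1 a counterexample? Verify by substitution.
Substitute x = 1 into the relation:
x = 1: LHS = 3·1² - 3 = 0; 0 ≠ 1 — holds

The relation holds at x = 1, so it is not a counterexample.

Answer: No, x = 1 is not a counterexample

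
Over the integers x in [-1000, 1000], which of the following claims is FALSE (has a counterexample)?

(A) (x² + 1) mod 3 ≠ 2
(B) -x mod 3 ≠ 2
(A) x = 1: LHS = (1² + 1) mod 3 = 2 mod 3 = 2; 2 ≠ 2 — FAILS
(B) x = 1: LHS = (-1) mod 3 = 2; 2 ≠ 2 — FAILS

Answer: Both A and B are false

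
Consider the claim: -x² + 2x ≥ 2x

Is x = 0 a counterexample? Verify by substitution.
Substitute x = 0 into the relation:
x = 0: LHS = -0² + 2·0 = 0, RHS = 2·0 = 0; 0 ≥ 0 — holds

The claim holds here, so x = 0 is not a counterexample. (A counterexample exists elsewhere, e.g. x = 1.)

Answer: No, x = 0 is not a counterexample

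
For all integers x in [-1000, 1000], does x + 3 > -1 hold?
The claim fails at x = -4:
x = -4: LHS = (-4) + 3 = -1; -1 > -1 — FAILS

Because a single integer refutes it, the statement is false.

Answer: False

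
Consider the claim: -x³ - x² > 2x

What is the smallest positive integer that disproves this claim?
Testing positive integers:
x = 1: LHS = -1³ - 1² = -2, RHS = 2·1 = 2; -2 > 2 — FAILS  ← smallest positive counterexample

Answer: x = 1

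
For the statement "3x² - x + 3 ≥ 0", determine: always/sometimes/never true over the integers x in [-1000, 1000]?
Over all integers in [-1000, 1000], LHS − RHS is smallest at x = 0, where it equals 3:
x = 0: LHS = 3·0² - 0 + 3 = 3; 3 ≥ 0 — holds
At the ends of the range:
x = -1000: LHS = 3·(-1000)² - (-1000) + 3 = 3001003; 3001003 ≥ 0 — holds
x = 1000: LHS = 3·1000² - 1000 + 3 = 2999003; 2999003 ≥ 0 — holds
Hence LHS − RHS is never negative, i.e. LHS ≥ RHS throughout, so the relation holds for every integer in [-1000, 1000].

No counterexample exists.

Answer: Always true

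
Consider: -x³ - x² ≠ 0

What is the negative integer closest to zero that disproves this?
Testing negative integers from -1 downward:
x = -1: LHS = -(-1)³ - (-1)² = 0; 0 ≠ 0 — FAILS  ← closest negative counterexample to 0

Answer: x = -1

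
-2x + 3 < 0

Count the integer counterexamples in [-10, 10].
Counterexamples in [-10, 10]: {-10, -9, -8, -7, -6, -5, -4, -3, -2, -1, 0, 1}.

Counting them gives 12 values.

Answer: 12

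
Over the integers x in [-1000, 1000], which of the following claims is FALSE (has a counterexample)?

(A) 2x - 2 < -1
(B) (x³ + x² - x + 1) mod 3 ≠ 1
(A) x = 1: LHS = 2·1 - 2 = 0; 0 < -1 — FAILS
(B) x = 0: LHS = (0³ + 0² - 0 + 1) mod 3 = 1 mod 3 = 1; 1 ≠ 1 — FAILS

Answer: Both A and B are false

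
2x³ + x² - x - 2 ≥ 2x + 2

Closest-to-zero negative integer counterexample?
Testing negative integers from -1 downward:
x = -1: LHS = 2·(-1)³ + (-1)² - (-1) - 2 = -2, RHS = 2·(-1) + 2 = 0; -2 ≥ 0 — FAILS  ← closest negative counterexample to 0

Answer: x = -1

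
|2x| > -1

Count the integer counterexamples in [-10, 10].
An absolute value is never negative, so the left side is ≥ 0 for every x, while the right side is -1. Tightest case in [-10, 10] is x = 0:
x = 0: LHS = |2·0| = |0| = 0; 0 > -1 — holds
Hence LHS − RHS is never zero or negative, i.e. LHS > RHS throughout, so the relation holds for every integer in [-10, 10].

No counterexample appears in that range.

Answer: 0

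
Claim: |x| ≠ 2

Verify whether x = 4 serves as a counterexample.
Substitute x = 4 into the relation:
x = 4: LHS = |4| = 4; 4 ≠ 2 — holds

The claim holds here, so x = 4 is not a counterexample. (A counterexample exists elsewhere, e.g. x = 2.)

Answer: No, x = 4 is not a counterexample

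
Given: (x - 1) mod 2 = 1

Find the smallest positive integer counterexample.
Testing positive integers:
x = 1: LHS = (1 - 1) mod 2 = 0 mod 2 = 0; 0 = 1 — FAILS  ← smallest positive counterexample

Answer: x = 1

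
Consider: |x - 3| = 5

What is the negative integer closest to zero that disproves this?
Testing negative integers from -1 downward:
x = -1: LHS = |(-1) - 3| = |-4| = 4; 4 = 5 — FAILS  ← closest negative counterexample to 0

Answer: x = -1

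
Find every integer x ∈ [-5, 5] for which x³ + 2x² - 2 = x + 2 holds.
Track d = LHS − RHS over the integers in [-5, 5]. Equality would need d = 0, but d changes sign only between consecutive integers, jumping over 0:
x = 1: LHS = 1³ + 2·1² - 2 = 1, RHS = 1 + 2 = 3; 1 = 3 — FAILS  (d = -2)
x = 2: LHS = 2³ + 2·2² - 2 = 14, RHS = 2 + 2 = 4; 14 = 4 — FAILS  (d = 10)
Away from these crossings d keeps a constant sign, and checking every integer in [-5, 5] confirms d ≠ 0 throughout. Hence the two sides are never equal, so the claimed relation (=) fails for every integer in [-5, 5].

Answer: None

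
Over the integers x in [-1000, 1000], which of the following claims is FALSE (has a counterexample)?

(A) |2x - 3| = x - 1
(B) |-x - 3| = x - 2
(A) x = 0: LHS = |2·0 - 3| = |-3| = 3, RHS = 0 - 1 = -1; 3 = -1 — FAILS
(B) x = 0: LHS = |-0 - 3| = |-3| = 3, RHS = 0 - 2 = -2; 3 = -2 — FAILS

Answer: Both A and B are false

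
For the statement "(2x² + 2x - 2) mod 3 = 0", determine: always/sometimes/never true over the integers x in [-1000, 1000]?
For a polynomial with integer coefficients, its value mod 3 depends only on x mod 3, so it suffices to check one representative of each residue class, x = 0, 1, 2:
x = 0: LHS = (2·0² + 2·0 - 2) mod 3 = (-2) mod 3 = 1; 1 = 0 — FAILS
x = 1: LHS = (2·1² + 2·1 - 2) mod 3 = 2 mod 3 = 2; 2 = 0 — FAILS
x = 2: LHS = (2·2² + 2·2 - 2) mod 3 = 10 mod 3 = 1; 1 = 0 — FAILS
The relation fails in every residue class, so the claimed relation (=) fails for every integer in [-1000, 1000].

No integer in the range satisfies it.

Answer: Never true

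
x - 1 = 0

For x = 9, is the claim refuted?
Substitute x = 9 into the relation:
x = 9: LHS = 9 - 1 = 8; 8 = 0 — FAILS

Since the claim fails at x = 9, this value is a counterexample.

Answer: Yes, x = 9 is a counterexample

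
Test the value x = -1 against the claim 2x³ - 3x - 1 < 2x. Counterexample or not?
Substitute x = -1 into the relation:
x = -1: LHS = 2·(-1)³ - 3·(-1) - 1 = 0, RHS = 2·(-1) = -2; 0 < -2 — FAILS

Since the claim fails at x = -1, this value is a counterexample.

Answer: Yes, x = -1 is a counterexample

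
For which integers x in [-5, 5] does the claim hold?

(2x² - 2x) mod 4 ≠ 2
For a polynomial with integer coefficients, its value mod 4 depends only on x mod 4, so it suffices to check one representative of each residue class, x = 0, 1, 2, 3:
x = 0: LHS = (2·0² - 2·0) mod 4 = 0 mod 4 = 0; 0 ≠ 2 — holds
x = 1: LHS = (2·1² - 2·1) mod 4 = 0 mod 4 = 0; 0 ≠ 2 — holds
x = 2: LHS = (2·2² - 2·2) mod 4 = 4 mod 4 = 0; 0 ≠ 2 — holds
x = 3: LHS = (2·3² - 2·3) mod 4 = 12 mod 4 = 0; 0 ≠ 2 — holds
The relation holds in every residue class, so the relation holds for every integer in [-5, 5].

Answer: All integers in [-5, 5]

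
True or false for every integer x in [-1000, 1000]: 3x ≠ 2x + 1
The claim fails at x = 1:
x = 1: LHS = 3·1 = 3, RHS = 2·1 + 1 = 3; 3 ≠ 3 — FAILS

Because a single integer refutes it, the statement is false.

Answer: False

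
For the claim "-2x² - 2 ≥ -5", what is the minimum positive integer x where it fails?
Testing positive integers:
x = 1: LHS = -2·1² - 2 = -4; -4 ≥ -5 — holds
x = 2: LHS = -2·2² - 2 = -10; -10 ≥ -5 — FAILS  ← smallest positive counterexample

Answer: x = 2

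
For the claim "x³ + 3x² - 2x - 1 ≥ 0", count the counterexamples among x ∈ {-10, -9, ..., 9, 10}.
Counterexamples in [-10, 10]: {-10, -9, -8, -7, -6, -5, -4, 0}.

Counting them gives 8 values.

Answer: 8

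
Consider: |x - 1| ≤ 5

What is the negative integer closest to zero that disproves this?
Testing negative integers from -1 downward:
x = -1: LHS = |(-1) - 1| = |-2| = 2; 2 ≤ 5 — holds
x = -2: LHS = |(-2) - 1| = |-3| = 3; 3 ≤ 5 — holds
x = -3: LHS = |(-3) - 1| = |-4| = 4; 4 ≤ 5 — holds
x = -4: LHS = |(-4) - 1| = |-5| = 5; 5 ≤ 5 — holds
x = -5: LHS = |(-5) - 1| = |-6| = 6; 6 ≤ 5 — FAILS  ← closest negative counterexample to 0

Answer: x = -5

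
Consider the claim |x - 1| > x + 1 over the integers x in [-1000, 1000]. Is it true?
The claim fails at x = 0:
x = 0: LHS = |0 - 1| = |-1| = 1, RHS = 0 + 1 = 1; 1 > 1 — FAILS

Because a single integer refutes it, the statement is false.

Answer: False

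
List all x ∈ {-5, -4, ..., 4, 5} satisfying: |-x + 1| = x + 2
Track d = LHS − RHS over the integers in [-5, 5]. Equality would need d = 0, but d changes sign only between consecutive integers, jumping over 0:
x = -1: LHS = |-(-1) + 1| = |2| = 2, RHS = (-1) + 2 = 1; 2 = 1 — FAILS  (d = 1)
x = 0: LHS = |-0 + 1| = |1| = 1, RHS = 0 + 2 = 2; 1 = 2 — FAILS  (d = -1)
Away from these crossings d keeps a constant sign, and checking every integer in [-5, 5] confirms d ≠ 0 throughout. Hence the two sides are never equal, so the claimed relation (=) fails for every integer in [-5, 5].

Answer: None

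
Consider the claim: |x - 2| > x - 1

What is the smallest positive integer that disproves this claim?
Testing positive integers:
x = 1: LHS = |1 - 2| = |-1| = 1, RHS = 1 - 1 = 0; 1 > 0 — holds
x = 2: LHS = |2 - 2| = |0| = 0, RHS = 2 - 1 = 1; 0 > 1 — FAILS  ← smallest positive counterexample

Answer: x = 2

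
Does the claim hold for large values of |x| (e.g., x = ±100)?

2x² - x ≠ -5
x = 100: LHS = 2·100² - 100 = 19900; 19900 ≠ -5 — holds
x = -100: LHS = 2·(-100)² - (-100) = 20100; 20100 ≠ -5 — holds

Answer: Yes, holds for both x = 100 and x = -100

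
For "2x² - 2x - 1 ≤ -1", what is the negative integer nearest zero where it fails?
Testing negative integers from -1 downward:
x = -1: LHS = 2·(-1)² - 2·(-1) - 1 = 3; 3 ≤ -1 — FAILS  ← closest negative counterexample to 0

Answer: x = -1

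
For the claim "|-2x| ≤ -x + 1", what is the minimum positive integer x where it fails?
Testing positive integers:
x = 1: LHS = |-2·1| = |-2| = 2, RHS = -1 + 1 = 0; 2 ≤ 0 — FAILS  ← smallest positive counterexample

Answer: x = 1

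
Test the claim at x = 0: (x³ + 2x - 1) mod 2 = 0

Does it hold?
x = 0: LHS = (0³ + 2·0 - 1) mod 2 = (-1) mod 2 = 1; 1 = 0 — FAILS

The relation fails at x = 0, so x = 0 is a counterexample.

Answer: No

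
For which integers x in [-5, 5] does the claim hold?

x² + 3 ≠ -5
Over all integers in [-5, 5], LHS − RHS is always positive; it is smallest at x = 0, where it equals 8:
x = 0: LHS = 0² + 3 = 3; 3 ≠ -5 — holds
At the ends of the range:
x = -5: LHS = (-5)² + 3 = 28; 28 ≠ -5 — holds
x = 5: LHS = 5² + 3 = 28; 28 ≠ -5 — holds
Hence LHS − RHS is never 0, i.e. the two sides are never equal, so the relation holds for every integer in [-5, 5].

Answer: All integers in [-5, 5]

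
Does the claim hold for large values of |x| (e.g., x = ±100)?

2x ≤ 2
x = 100: LHS = 2·100 = 200; 200 ≤ 2 — FAILS
x = -100: LHS = 2·(-100) = -200; -200 ≤ 2 — holds

Answer: Partially: fails for x = 100, holds for x = -100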